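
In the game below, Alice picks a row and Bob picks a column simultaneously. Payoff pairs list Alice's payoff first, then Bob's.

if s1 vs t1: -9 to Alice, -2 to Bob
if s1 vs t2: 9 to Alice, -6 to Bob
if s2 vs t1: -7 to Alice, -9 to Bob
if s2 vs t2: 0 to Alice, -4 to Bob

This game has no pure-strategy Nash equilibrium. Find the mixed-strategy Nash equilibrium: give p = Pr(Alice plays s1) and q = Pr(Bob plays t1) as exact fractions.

Each player's mixing probability is pinned down by making the *other* player indifferent.
Bob indifferent between t1 and t2: p·(-2) + (1−p)·(-9) = p·(-6) + (1−p)·(-4) ⟹ (-9) + 7p = (-4) + (-2)p ⟹ p = 5/9.
Alice indifferent between s1 and s2: q·(-9) + (1−q)·9 = q·(-7) + (1−q)·0 ⟹ 9 + (-18)q = 0 + (-7)q ⟹ q = 9/11.

p = 5/9, q = 9/11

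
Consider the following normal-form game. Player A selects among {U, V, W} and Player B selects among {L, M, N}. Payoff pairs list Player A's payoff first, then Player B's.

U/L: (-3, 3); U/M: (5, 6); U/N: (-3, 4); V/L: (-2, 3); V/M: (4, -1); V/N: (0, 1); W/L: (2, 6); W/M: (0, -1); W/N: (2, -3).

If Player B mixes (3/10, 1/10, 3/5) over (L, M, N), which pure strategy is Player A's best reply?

W

Compute Player A's expected payoff from each pure strategy against the given mix.
U: (3/10)·(-3) + (1/10)·5 + (3/5)·(-3) = -11/5
V: (3/10)·(-2) + (1/10)·4 + (3/5)·0 = -1/5
W: (3/10)·2 + (1/10)·0 + (3/5)·2 = 9/5
Highest expected payoff is 9/5, from W.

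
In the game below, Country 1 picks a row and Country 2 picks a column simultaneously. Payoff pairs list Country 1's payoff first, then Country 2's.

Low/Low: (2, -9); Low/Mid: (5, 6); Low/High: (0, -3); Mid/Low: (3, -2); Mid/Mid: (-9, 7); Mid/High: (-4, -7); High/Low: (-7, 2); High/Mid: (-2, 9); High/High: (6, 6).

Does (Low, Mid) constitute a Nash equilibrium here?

Yes

Holding Country 2 at Mid: Country 1 gets 5 from Low, versus -9 from Mid, -2 from High. No profitable deviation for Country 1.
Holding Country 1 at Low: Country 2 gets 6 from Mid, versus -9 from Low, -3 from High. No profitable deviation for Country 2 either.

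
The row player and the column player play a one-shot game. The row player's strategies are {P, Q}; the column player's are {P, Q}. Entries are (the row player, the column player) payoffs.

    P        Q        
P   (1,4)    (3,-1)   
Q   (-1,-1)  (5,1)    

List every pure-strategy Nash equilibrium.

(P, P) and (Q, Q)

Check mutual best responses: a cell is a NE iff neither player can gain by unilaterally deviating.
The row player's best responses — vs P: P (payoff 1); vs Q: Q (payoff 5).
The column player's best responses — vs P: P (payoff 4); vs Q: Q (payoff 1).
Mutual best responses occur at (P, P) and (Q, Q); at each, neither player gains by switching.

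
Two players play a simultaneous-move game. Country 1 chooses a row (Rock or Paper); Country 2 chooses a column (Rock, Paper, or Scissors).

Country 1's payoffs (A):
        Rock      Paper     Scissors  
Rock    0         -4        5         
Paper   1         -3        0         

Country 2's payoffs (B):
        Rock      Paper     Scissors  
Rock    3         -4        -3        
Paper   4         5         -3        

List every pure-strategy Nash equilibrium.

(Paper, Paper)

A profile is a Nash equilibrium when each player is best-responding to the other.
Country 1's best responses — vs Rock: Paper (payoff 1); vs Paper: Paper (payoff -3); vs Scissors: Rock (payoff 5).
Country 2's best responses — vs Rock: Rock (payoff 3); vs Paper: Paper (payoff 5).
The only mutual best response is (Paper, Paper); neither player gains by switching there.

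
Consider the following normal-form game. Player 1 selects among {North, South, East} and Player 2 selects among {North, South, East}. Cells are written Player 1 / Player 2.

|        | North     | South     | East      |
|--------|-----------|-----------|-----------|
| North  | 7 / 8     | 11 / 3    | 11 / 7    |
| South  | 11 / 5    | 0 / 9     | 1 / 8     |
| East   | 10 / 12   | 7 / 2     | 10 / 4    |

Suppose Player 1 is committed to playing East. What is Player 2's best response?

North

With Player 1 fixed at East, Player 2's payoffs are: North → 12, South → 2, East → 4.
The maximum is 12, achieved by North.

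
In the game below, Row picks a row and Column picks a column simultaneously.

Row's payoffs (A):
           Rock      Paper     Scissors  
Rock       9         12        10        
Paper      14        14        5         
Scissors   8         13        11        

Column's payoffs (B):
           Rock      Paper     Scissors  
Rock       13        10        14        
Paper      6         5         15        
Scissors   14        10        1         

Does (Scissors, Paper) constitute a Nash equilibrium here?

Holding Column at Paper: Row gets 13 from Scissors but could get 14 by switching to Paper. Row has a profitable deviation.

No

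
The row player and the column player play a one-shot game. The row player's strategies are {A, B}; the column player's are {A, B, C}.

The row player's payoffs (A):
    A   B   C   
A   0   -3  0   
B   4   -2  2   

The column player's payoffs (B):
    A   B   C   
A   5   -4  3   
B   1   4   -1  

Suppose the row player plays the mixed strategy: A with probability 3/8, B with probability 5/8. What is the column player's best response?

A

Compute the column player's expected payoff from each pure strategy against the given mix.
A: (3/8)·5 + (5/8)·1 = 5/2
B: (3/8)·(-4) + (5/8)·4 = 1
C: (3/8)·3 + (5/8)·(-1) = 1/2
Highest expected payoff is 5/2, from A.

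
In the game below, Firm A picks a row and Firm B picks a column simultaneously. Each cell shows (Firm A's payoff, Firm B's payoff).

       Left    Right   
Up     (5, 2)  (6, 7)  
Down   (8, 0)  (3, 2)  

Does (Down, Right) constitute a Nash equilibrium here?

No

Holding Firm B at Right: Firm A gets 3 from Down but could get 6 by switching to Up. Firm A has a profitable deviation.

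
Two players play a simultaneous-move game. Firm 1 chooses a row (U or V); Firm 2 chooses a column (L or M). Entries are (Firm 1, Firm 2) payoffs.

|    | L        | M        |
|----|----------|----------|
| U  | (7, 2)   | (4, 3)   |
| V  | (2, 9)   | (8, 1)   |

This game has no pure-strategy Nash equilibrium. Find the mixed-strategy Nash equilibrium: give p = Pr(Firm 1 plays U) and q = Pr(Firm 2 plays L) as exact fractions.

p = 8/9, q = 4/9

Each player's mixing probability is pinned down by making the *other* player indifferent.
Firm 2 indifferent between L and M: p·2 + (1−p)·9 = p·3 + (1−p)·1 ⟹ 9 + (-7)p = 1 + 2p ⟹ p = 8/9.
Firm 1 indifferent between U and V: q·7 + (1−q)·4 = q·2 + (1−q)·8 ⟹ 4 + 3q = 8 + (-6)q ⟹ q = 4/9.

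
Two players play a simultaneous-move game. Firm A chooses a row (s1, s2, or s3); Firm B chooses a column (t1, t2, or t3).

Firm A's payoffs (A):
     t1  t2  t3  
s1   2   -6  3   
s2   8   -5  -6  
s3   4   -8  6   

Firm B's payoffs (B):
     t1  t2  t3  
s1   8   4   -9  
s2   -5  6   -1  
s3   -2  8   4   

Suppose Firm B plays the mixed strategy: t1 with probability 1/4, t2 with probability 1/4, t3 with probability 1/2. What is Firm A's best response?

Firm A's best reply maximizes expected payoff against the mix.
s1: (1/4)·2 + (1/4)·(-6) + (1/2)·3 = 1/2
s2: (1/4)·8 + (1/4)·(-5) + (1/2)·(-6) = -9/4
s3: (1/4)·4 + (1/4)·(-8) + (1/2)·6 = 2
Highest expected payoff is 2, from s3.

s3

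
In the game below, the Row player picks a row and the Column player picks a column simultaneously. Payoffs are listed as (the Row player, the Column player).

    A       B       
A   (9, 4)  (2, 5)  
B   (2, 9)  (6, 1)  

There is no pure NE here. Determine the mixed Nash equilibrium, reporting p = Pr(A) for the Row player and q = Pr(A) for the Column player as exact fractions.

p = 8/9, q = 4/11

Each player's mixing probability is pinned down by making the *other* player indifferent.
The Column player indifferent between A and B: p·4 + (1−p)·9 = p·5 + (1−p)·1 ⟹ 9 + (-5)p = 1 + 4p ⟹ p = 8/9.
The Row player indifferent between A and B: q·9 + (1−q)·2 = q·2 + (1−q)·6 ⟹ 2 + 7q = 6 + (-4)q ⟹ q = 4/11.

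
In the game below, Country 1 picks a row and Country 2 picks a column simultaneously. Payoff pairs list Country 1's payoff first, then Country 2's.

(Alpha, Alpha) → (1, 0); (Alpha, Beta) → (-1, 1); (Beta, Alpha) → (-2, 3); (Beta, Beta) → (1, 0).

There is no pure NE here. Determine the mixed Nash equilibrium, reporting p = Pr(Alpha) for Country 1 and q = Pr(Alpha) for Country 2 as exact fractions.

p = 3/4, q = 2/5

Each player's mixing probability is pinned down by making the *other* player indifferent.
Country 2 indifferent between Alpha and Beta: p·0 + (1−p)·3 = p·1 + (1−p)·0 ⟹ 3 + (-3)p = 0 + 1p ⟹ p = 3/4.
Country 1 indifferent between Alpha and Beta: q·1 + (1−q)·(-1) = q·(-2) + (1−q)·1 ⟹ (-1) + 2q = 1 + (-3)q ⟹ q = 2/5.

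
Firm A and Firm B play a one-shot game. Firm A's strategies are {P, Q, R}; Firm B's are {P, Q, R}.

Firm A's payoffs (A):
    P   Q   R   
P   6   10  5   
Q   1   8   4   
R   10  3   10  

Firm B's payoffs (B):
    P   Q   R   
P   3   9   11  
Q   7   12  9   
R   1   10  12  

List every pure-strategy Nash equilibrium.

Check mutual best responses: a cell is a NE iff neither player can gain by unilaterally deviating.
Firm A's best responses — vs P: R (payoff 10); vs Q: P (payoff 10); vs R: R (payoff 10).
Firm B's best responses — vs P: R (payoff 11); vs Q: Q (payoff 12); vs R: R (payoff 12).
The only mutual best response is (R, R); neither player gains by switching there.

(R, R)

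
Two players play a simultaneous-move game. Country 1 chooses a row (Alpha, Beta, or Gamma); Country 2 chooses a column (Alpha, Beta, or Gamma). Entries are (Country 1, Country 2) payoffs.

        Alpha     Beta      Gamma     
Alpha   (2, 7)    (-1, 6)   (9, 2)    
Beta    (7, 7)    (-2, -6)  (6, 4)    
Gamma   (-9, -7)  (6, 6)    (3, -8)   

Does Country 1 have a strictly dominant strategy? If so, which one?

Check whether one of Country 1's strategies beats all alternatives regardless of what the opponent does.
Alpha is not dominant: against Alpha, Beta gives 7 > 2.
Beta is not dominant: against Beta, Alpha gives -1 > -2.
Gamma is not dominant: against Alpha, Alpha gives 2 > -9.
No single strategy is best against every opponent action.

None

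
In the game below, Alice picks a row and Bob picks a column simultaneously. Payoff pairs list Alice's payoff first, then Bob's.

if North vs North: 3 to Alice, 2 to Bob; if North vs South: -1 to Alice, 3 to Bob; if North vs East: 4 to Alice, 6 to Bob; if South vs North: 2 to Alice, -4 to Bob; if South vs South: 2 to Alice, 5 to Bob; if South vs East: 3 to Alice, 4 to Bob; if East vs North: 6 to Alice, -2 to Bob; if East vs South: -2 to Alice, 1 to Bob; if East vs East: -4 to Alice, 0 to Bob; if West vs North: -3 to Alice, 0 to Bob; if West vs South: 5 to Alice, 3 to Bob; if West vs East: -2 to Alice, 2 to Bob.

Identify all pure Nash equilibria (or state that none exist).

A profile is a Nash equilibrium when each player is best-responding to the other.
Alice's best responses — vs North: East (payoff 6); vs South: West (payoff 5); vs East: North (payoff 4).
Bob's best responses — vs North: East (payoff 6); vs South: South (payoff 5); vs East: South (payoff 1); vs West: South (payoff 3).
Mutual best responses occur at (North, East) and (West, South); at each, neither player gains by switching.

(North, East) and (West, South)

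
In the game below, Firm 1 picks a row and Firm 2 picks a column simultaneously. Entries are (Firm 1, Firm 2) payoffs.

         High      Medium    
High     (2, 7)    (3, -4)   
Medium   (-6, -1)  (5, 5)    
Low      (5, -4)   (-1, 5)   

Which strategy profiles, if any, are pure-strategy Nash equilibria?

(Medium, Medium)

Check mutual best responses: a cell is a NE iff neither player can gain by unilaterally deviating.
Firm 1's best responses — vs High: Low (payoff 5); vs Medium: Medium (payoff 5).
Firm 2's best responses — vs High: High (payoff 7); vs Medium: Medium (payoff 5); vs Low: Medium (payoff 5).
The only mutual best response is (Medium, Medium); neither player gains by switching there.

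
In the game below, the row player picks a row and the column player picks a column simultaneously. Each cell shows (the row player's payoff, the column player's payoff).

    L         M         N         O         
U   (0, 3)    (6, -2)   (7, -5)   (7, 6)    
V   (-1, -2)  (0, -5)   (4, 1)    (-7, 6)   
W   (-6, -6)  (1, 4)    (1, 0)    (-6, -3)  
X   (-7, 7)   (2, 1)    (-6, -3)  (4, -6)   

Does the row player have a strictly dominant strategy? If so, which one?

U

Check whether one of the row player's strategies beats all alternatives regardless of what the opponent does.
U strictly dominates: vs L: 0 > each of {-1, -6, -7}; vs M: 6 > each of {0, 1, 2}; vs N: 7 > each of {4, 1, -6}; vs O: 7 > each of {-7, -6, 4}.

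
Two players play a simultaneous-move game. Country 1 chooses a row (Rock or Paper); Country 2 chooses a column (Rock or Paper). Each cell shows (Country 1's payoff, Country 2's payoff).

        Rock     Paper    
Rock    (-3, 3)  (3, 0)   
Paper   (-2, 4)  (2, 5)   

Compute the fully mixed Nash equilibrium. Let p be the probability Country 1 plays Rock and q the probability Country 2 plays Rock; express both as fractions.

Each player's mixing probability is pinned down by making the *other* player indifferent.
Country 2 indifferent between Rock and Paper: p·3 + (1−p)·4 = p·0 + (1−p)·5 ⟹ 4 + (-1)p = 5 + (-5)p ⟹ p = 1/4.
Country 1 indifferent between Rock and Paper: q·(-3) + (1−q)·3 = q·(-2) + (1−q)·2 ⟹ 3 + (-6)q = 2 + (-4)q ⟹ q = 1/2.

p = 1/4, q = 1/2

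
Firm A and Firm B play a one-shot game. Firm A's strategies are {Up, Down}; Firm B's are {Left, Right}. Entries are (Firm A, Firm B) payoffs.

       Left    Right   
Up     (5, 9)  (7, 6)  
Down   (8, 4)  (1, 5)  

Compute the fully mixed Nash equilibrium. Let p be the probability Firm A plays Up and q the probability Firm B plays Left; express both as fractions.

p = 1/4, q = 2/3

Each player's mixing probability is pinned down by making the *other* player indifferent.
Firm B indifferent between Left and Right: p·9 + (1−p)·4 = p·6 + (1−p)·5 ⟹ 4 + 5p = 5 + 1p ⟹ p = 1/4.
Firm A indifferent between Up and Down: q·5 + (1−q)·7 = q·8 + (1−q)·1 ⟹ 7 + (-2)q = 1 + 7q ⟹ q = 2/3.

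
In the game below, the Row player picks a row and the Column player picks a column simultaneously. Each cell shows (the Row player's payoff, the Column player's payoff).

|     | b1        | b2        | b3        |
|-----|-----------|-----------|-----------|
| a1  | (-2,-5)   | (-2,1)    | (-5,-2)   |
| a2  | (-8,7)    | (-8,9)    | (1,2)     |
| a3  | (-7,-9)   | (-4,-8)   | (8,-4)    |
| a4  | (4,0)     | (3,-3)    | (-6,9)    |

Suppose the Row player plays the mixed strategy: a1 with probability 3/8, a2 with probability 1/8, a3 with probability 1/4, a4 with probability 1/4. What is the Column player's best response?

The Column player's best reply maximizes expected payoff against the mix.
b1: (3/8)·(-5) + (1/8)·7 + (1/4)·(-9) + (1/4)·0 = -13/4
b2: (3/8)·1 + (1/8)·9 + (1/4)·(-8) + (1/4)·(-3) = -5/4
b3: (3/8)·(-2) + (1/8)·2 + (1/4)·(-4) + (1/4)·9 = 3/4
Highest expected payoff is 3/4, from b3.

b3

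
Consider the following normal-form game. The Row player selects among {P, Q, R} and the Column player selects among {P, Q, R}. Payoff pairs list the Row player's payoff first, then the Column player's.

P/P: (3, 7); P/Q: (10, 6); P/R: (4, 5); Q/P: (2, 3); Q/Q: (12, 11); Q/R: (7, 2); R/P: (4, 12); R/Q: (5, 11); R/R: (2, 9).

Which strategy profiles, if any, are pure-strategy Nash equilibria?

(Q, Q) and (R, P)

A profile is a Nash equilibrium when each player is best-responding to the other.
The Row player's best responses — vs P: R (payoff 4); vs Q: Q (payoff 12); vs R: Q (payoff 7).
The Column player's best responses — vs P: P (payoff 7); vs Q: Q (payoff 11); vs R: P (payoff 12).
Mutual best responses occur at (Q, Q) and (R, P); at each, neither player gains by switching.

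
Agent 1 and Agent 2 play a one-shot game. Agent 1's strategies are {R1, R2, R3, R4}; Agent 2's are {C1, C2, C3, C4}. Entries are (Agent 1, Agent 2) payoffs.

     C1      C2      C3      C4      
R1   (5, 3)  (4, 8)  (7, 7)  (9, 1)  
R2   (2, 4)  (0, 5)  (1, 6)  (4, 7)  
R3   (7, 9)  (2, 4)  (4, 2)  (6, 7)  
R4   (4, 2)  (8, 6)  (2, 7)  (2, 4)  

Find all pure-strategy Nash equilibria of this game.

Find each player's best response to every opponent strategy; NE are the intersections.
Agent 1's best responses — vs C1: R3 (payoff 7); vs C2: R4 (payoff 8); vs C3: R1 (payoff 7); vs C4: R1 (payoff 9).
Agent 2's best responses — vs R1: C2 (payoff 8); vs R2: C4 (payoff 7); vs R3: C1 (payoff 9); vs R4: C3 (payoff 7).
The only mutual best response is (R3, C1); neither player gains by switching there.

(R3, C1)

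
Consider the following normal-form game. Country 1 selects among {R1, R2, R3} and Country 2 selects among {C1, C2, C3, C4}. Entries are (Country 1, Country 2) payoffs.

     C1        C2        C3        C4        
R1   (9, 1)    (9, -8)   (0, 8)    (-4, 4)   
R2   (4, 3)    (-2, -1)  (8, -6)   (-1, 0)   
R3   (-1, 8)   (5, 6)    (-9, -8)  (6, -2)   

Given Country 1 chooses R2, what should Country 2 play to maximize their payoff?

C1

With Country 1 fixed at R2, Country 2's payoffs are: C1 → 3, C2 → -1, C3 → -6, C4 → 0.
The maximum is 3, achieved by C1.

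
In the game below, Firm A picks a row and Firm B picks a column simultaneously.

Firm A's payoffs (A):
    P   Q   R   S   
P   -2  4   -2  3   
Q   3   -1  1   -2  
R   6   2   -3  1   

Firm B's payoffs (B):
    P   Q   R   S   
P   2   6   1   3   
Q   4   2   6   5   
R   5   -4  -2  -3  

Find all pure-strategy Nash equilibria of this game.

(P, Q), (Q, R), and (R, P)

Check mutual best responses: a cell is a NE iff neither player can gain by unilaterally deviating.
Firm A's best responses — vs P: R (payoff 6); vs Q: P (payoff 4); vs R: Q (payoff 1); vs S: P (payoff 3).
Firm B's best responses — vs P: Q (payoff 6); vs Q: R (payoff 6); vs R: P (payoff 5).
Mutual best responses occur at (P, Q), (Q, R), and (R, P); at each, neither player gains by switching.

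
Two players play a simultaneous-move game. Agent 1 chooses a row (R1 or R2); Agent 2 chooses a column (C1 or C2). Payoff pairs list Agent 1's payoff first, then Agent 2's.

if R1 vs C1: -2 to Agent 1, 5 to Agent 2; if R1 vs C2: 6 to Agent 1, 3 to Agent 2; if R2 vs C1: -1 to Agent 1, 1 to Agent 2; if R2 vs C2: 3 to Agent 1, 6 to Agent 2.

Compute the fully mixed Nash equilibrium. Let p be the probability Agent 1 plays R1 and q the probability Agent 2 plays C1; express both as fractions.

p = 5/7, q = 3/4

Each player's mixing probability is pinned down by making the *other* player indifferent.
Agent 2 indifferent between C1 and C2: p·5 + (1−p)·1 = p·3 + (1−p)·6 ⟹ 1 + 4p = 6 + (-3)p ⟹ p = 5/7.
Agent 1 indifferent between R1 and R2: q·(-2) + (1−q)·6 = q·(-1) + (1−q)·3 ⟹ 6 + (-8)q = 3 + (-4)q ⟹ q = 3/4.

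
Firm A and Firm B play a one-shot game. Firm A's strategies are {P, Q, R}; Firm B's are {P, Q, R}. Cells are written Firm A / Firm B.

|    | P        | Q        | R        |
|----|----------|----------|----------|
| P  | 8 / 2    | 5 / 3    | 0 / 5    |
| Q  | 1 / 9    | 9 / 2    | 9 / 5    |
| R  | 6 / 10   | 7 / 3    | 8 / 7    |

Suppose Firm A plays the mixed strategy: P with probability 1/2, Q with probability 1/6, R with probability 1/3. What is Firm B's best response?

Firm B's best reply maximizes expected payoff against the mix.
P: (1/2)·2 + (1/6)·9 + (1/3)·10 = 35/6
Q: (1/2)·3 + (1/6)·2 + (1/3)·3 = 17/6
R: (1/2)·5 + (1/6)·5 + (1/3)·7 = 17/3
Highest expected payoff is 35/6, from P.

P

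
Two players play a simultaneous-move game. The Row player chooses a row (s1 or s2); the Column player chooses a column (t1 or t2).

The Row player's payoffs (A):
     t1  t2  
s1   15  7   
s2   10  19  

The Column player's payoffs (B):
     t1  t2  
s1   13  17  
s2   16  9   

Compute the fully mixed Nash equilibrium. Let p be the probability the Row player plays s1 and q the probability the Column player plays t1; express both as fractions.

p = 7/11, q = 12/17

Each player's mixing probability is pinned down by making the *other* player indifferent.
The Column player indifferent between t1 and t2: p·13 + (1−p)·16 = p·17 + (1−p)·9 ⟹ 16 + (-3)p = 9 + 8p ⟹ p = 7/11.
The Row player indifferent between s1 and s2: q·15 + (1−q)·7 = q·10 + (1−q)·19 ⟹ 7 + 8q = 19 + (-9)q ⟹ q = 12/17.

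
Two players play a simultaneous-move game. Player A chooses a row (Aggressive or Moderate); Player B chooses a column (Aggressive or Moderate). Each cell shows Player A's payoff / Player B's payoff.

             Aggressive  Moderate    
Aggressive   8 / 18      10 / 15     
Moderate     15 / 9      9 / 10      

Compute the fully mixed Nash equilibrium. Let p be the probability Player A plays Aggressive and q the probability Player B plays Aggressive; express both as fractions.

Each player's mixing probability is pinned down by making the *other* player indifferent.
Player B indifferent between Aggressive and Moderate: p·18 + (1−p)·9 = p·15 + (1−p)·10 ⟹ 9 + 9p = 10 + 5p ⟹ p = 1/4.
Player A indifferent between Aggressive and Moderate: q·8 + (1−q)·10 = q·15 + (1−q)·9 ⟹ 10 + (-2)q = 9 + 6q ⟹ q = 1/8.

p = 1/4, q = 1/8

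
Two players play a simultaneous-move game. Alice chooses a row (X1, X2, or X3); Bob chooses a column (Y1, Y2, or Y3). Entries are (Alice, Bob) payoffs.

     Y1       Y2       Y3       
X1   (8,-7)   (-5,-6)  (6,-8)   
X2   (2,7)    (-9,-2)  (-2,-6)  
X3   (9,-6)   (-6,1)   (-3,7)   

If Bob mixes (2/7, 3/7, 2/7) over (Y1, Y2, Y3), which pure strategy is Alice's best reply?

X1

Alice's best reply maximizes expected payoff against the mix.
X1: (2/7)·8 + (3/7)·(-5) + (2/7)·6 = 13/7
X2: (2/7)·2 + (3/7)·(-9) + (2/7)·(-2) = -27/7
X3: (2/7)·9 + (3/7)·(-6) + (2/7)·(-3) = -6/7
Highest expected payoff is 13/7, from X1.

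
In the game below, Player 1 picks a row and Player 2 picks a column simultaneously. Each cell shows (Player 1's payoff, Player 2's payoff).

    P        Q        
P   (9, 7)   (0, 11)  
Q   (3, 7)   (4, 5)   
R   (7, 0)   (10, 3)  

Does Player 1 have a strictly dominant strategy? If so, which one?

None

Check whether one of Player 1's strategies beats all alternatives regardless of what the opponent does.
P is not dominant: against Q, Q gives 4 > 0.
Q is not dominant: against P, P gives 9 > 3.
R is not dominant: against P, P gives 9 > 7.
No single strategy is best against every opponent action.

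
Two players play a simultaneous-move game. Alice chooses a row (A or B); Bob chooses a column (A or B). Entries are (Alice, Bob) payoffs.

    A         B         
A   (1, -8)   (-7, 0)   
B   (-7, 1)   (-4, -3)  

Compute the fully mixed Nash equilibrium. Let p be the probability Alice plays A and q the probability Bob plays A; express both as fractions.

In a mixed NE each player is indifferent between their pure strategies, so the opponent's mix sets the indifference.
Bob indifferent between A and B: p·(-8) + (1−p)·1 = p·0 + (1−p)·(-3) ⟹ 1 + (-9)p = (-3) + 3p ⟹ p = 1/3.
Alice indifferent between A and B: q·1 + (1−q)·(-7) = q·(-7) + (1−q)·(-4) ⟹ (-7) + 8q = (-4) + (-3)q ⟹ q = 3/11.

p = 1/3, q = 3/11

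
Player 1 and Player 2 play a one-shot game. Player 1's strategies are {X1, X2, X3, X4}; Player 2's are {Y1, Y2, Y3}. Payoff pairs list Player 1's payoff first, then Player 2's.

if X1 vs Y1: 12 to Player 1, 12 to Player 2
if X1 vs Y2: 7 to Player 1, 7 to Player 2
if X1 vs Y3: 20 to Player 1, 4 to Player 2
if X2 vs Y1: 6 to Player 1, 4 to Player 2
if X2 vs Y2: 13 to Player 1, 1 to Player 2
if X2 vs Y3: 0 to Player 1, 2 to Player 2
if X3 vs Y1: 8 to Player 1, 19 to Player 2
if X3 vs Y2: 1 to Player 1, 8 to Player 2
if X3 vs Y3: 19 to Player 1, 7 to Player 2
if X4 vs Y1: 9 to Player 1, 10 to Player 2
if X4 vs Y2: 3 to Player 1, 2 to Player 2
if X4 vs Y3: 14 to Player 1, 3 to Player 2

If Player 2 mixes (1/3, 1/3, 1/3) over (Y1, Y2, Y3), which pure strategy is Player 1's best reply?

X1

Player 1's best reply maximizes expected payoff against the mix.
X1: (1/3)·12 + (1/3)·7 + (1/3)·20 = 13
X2: (1/3)·6 + (1/3)·13 + (1/3)·0 = 19/3
X3: (1/3)·8 + (1/3)·1 + (1/3)·19 = 28/3
X4: (1/3)·9 + (1/3)·3 + (1/3)·14 = 26/3
Highest expected payoff is 13, from X1.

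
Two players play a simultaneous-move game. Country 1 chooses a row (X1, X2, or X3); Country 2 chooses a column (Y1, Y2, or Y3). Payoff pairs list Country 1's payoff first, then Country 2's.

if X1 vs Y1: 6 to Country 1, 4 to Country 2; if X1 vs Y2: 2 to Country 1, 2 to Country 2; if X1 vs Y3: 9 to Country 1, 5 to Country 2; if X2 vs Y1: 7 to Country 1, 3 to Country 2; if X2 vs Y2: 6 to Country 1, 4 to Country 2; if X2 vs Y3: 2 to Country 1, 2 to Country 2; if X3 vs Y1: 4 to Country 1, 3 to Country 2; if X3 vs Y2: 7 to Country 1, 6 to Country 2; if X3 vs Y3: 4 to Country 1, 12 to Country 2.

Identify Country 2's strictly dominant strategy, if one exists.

None

Check whether one of Country 2's strategies beats all alternatives regardless of what the opponent does.
Y1 is not dominant: against X1, Y3 gives 5 > 4.
Y2 is not dominant: against X1, Y1 gives 4 > 2.
Y3 is not dominant: against X2, Y1 gives 3 > 2.
No single strategy is best against every opponent action.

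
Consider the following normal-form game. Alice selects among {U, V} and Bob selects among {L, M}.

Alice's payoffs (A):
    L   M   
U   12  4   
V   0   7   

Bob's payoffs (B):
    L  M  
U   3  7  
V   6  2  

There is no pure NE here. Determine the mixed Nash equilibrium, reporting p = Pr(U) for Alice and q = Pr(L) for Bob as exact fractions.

p = 1/2, q = 1/5

In a mixed NE each player is indifferent between their pure strategies, so the opponent's mix sets the indifference.
Bob indifferent between L and M: p·3 + (1−p)·6 = p·7 + (1−p)·2 ⟹ 6 + (-3)p = 2 + 5p ⟹ p = 1/2.
Alice indifferent between U and V: q·12 + (1−q)·4 = q·0 + (1−q)·7 ⟹ 4 + 8q = 7 + (-7)q ⟹ q = 1/5.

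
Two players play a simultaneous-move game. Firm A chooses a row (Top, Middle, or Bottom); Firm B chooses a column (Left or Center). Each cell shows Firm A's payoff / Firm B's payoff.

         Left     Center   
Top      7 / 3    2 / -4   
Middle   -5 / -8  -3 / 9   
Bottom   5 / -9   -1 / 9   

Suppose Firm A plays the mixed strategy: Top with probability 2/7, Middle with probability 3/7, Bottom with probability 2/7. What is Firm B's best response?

Firm B's best reply maximizes expected payoff against the mix.
Left: (2/7)·3 + (3/7)·(-8) + (2/7)·(-9) = -36/7
Center: (2/7)·(-4) + (3/7)·9 + (2/7)·9 = 37/7
Highest expected payoff is 37/7, from Center.

Center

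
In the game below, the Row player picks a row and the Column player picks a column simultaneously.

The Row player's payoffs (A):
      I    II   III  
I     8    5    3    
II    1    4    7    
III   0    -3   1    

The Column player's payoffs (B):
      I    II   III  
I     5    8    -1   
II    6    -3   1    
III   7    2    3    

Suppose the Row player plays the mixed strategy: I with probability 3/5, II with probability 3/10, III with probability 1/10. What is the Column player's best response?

Compute the Column player's expected payoff from each pure strategy against the given mix.
I: (3/5)·5 + (3/10)·6 + (1/10)·7 = 11/2
II: (3/5)·8 + (3/10)·(-3) + (1/10)·2 = 41/10
III: (3/5)·(-1) + (3/10)·1 + (1/10)·3 = 0
Highest expected payoff is 11/2, from I.

I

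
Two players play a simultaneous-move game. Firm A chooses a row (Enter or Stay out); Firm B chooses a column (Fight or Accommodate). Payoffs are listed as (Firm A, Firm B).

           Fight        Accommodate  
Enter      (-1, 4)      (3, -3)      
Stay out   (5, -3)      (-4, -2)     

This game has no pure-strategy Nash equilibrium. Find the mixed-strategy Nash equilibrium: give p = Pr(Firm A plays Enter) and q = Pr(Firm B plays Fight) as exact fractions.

In a mixed NE each player is indifferent between their pure strategies, so the opponent's mix sets the indifference.
Firm B indifferent between Fight and Accommodate: p·4 + (1−p)·(-3) = p·(-3) + (1−p)·(-2) ⟹ (-3) + 7p = (-2) + (-1)p ⟹ p = 1/8.
Firm A indifferent between Enter and Stay out: q·(-1) + (1−q)·3 = q·5 + (1−q)·(-4) ⟹ 3 + (-4)q = (-4) + 9q ⟹ q = 7/13.

p = 1/8, q = 7/13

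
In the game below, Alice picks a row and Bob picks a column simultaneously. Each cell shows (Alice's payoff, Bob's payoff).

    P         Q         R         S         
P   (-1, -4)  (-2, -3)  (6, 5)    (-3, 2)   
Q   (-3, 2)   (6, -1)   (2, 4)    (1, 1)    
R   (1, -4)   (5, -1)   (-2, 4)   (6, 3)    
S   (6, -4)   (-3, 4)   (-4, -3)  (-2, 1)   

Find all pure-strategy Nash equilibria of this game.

(P, R)

Find each player's best response to every opponent strategy; NE are the intersections.
Alice's best responses — vs P: S (payoff 6); vs Q: Q (payoff 6); vs R: P (payoff 6); vs S: R (payoff 6).
Bob's best responses — vs P: R (payoff 5); vs Q: R (payoff 4); vs R: R (payoff 4); vs S: Q (payoff 4).
The only mutual best response is (P, R); neither player gains by switching there.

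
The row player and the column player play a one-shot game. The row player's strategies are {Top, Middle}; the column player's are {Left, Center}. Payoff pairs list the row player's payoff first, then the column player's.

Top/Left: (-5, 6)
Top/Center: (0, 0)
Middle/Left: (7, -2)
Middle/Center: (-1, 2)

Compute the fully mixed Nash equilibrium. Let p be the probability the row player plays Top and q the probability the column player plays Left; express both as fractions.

In a mixed NE each player is indifferent between their pure strategies, so the opponent's mix sets the indifference.
The column player indifferent between Left and Center: p·6 + (1−p)·(-2) = p·0 + (1−p)·2 ⟹ (-2) + 8p = 2 + (-2)p ⟹ p = 2/5.
The row player indifferent between Top and Middle: q·(-5) + (1−q)·0 = q·7 + (1−q)·(-1) ⟹ 0 + (-5)q = (-1) + 8q ⟹ q = 1/13.

p = 2/5, q = 1/13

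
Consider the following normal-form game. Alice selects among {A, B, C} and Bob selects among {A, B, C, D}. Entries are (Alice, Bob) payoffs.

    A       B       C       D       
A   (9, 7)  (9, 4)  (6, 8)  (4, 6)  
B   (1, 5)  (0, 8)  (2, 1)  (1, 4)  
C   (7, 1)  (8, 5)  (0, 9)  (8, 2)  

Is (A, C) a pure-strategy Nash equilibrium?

Holding Bob at C: Alice gets 6 from A, versus 2 from B, 0 from C. No profitable deviation for Alice.
Holding Alice at A: Bob gets 8 from C, versus 7 from A, 4 from B, 6 from D. No profitable deviation for Bob either.

Yes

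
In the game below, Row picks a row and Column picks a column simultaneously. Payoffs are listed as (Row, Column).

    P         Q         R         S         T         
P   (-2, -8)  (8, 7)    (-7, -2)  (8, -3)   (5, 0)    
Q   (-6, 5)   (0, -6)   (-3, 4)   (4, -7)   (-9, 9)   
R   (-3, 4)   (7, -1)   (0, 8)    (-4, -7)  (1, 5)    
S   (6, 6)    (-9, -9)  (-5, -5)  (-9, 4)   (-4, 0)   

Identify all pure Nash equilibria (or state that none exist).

(P, Q), (R, R), and (S, P)

Find each player's best response to every opponent strategy; NE are the intersections.
Row's best responses — vs P: S (payoff 6); vs Q: P (payoff 8); vs R: R (payoff 0); vs S: P (payoff 8); vs T: P (payoff 5).
Column's best responses — vs P: Q (payoff 7); vs Q: T (payoff 9); vs R: R (payoff 8); vs S: P (payoff 6).
Mutual best responses occur at (P, Q), (R, R), and (S, P); at each, neither player gains by switching.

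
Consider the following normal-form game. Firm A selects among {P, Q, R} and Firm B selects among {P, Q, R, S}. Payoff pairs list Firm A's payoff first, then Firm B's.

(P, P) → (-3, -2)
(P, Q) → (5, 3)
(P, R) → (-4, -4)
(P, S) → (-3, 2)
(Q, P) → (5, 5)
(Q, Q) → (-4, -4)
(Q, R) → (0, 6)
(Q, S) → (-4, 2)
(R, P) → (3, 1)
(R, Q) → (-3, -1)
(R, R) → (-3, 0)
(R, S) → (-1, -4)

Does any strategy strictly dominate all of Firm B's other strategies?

A strategy is strictly dominant if it gives Firm B a strictly higher payoff than every other strategy, against every choice by the opponent.
P is not dominant: against P, Q gives 3 > -2.
Q is not dominant: against Q, P gives 5 > -4.
R is not dominant: against P, P gives -2 > -4.
S is not dominant: against P, Q gives 3 > 2.
No single strategy is best against every opponent action.

No strictly dominant strategy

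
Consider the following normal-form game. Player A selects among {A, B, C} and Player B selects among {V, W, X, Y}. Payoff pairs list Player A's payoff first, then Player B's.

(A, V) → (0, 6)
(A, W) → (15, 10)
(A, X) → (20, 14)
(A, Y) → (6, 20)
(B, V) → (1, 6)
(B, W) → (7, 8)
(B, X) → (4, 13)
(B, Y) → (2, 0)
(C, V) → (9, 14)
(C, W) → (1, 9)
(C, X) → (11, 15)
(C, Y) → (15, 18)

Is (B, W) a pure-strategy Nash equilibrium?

No

Holding Player B at W: Player A gets 7 from B but could get 15 by switching to A. Player A has a profitable deviation.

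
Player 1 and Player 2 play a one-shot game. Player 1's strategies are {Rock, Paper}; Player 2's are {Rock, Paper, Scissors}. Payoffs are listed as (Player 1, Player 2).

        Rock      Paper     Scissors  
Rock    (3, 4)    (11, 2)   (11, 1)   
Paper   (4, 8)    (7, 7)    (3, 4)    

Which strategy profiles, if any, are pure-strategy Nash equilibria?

Check mutual best responses: a cell is a NE iff neither player can gain by unilaterally deviating.
Player 1's best responses — vs Rock: Paper (payoff 4); vs Paper: Rock (payoff 11); vs Scissors: Rock (payoff 11).
Player 2's best responses — vs Rock: Rock (payoff 4); vs Paper: Rock (payoff 8).
The only mutual best response is (Paper, Rock); neither player gains by switching there.

(Paper, Rock)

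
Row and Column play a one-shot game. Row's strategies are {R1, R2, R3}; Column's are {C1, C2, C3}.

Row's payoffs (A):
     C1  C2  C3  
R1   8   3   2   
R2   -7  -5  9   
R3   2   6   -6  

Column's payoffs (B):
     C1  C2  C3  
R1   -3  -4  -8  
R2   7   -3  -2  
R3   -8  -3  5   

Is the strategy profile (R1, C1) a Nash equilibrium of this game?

Holding Column at C1: Row gets 8 from R1, versus -7 from R2, 2 from R3. No profitable deviation for Row.
Holding Row at R1: Column gets -3 from C1, versus -4 from C2, -8 from C3. No profitable deviation for Column either.

Yes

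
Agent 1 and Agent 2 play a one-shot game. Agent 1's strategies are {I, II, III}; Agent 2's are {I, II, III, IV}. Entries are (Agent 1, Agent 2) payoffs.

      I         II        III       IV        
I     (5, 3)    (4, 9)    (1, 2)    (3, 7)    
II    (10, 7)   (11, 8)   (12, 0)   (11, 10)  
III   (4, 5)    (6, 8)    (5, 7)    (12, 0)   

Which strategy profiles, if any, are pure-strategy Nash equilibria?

No pure-strategy Nash equilibrium

A profile is a Nash equilibrium when each player is best-responding to the other.
Agent 1's best responses — vs I: II (payoff 10); vs II: II (payoff 11); vs III: II (payoff 12); vs IV: III (payoff 12).
Agent 2's best responses — vs I: II (payoff 9); vs II: IV (payoff 10); vs III: II (payoff 8).
No cell has both players best-responding. For instance, Agent 1's best reply to IV is III, but against III Agent 2 prefers II over IV.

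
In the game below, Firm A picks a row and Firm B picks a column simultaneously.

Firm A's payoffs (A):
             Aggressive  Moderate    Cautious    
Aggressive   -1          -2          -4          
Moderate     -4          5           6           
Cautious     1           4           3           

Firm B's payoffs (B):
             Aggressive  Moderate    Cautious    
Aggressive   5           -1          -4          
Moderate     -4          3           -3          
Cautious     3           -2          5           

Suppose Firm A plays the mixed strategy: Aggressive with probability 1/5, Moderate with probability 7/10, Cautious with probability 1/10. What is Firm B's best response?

Firm B's best reply maximizes expected payoff against the mix.
Aggressive: (1/5)·5 + (7/10)·(-4) + (1/10)·3 = -3/2
Moderate: (1/5)·(-1) + (7/10)·3 + (1/10)·(-2) = 17/10
Cautious: (1/5)·(-4) + (7/10)·(-3) + (1/10)·5 = -12/5
Highest expected payoff is 17/10, from Moderate.

Moderate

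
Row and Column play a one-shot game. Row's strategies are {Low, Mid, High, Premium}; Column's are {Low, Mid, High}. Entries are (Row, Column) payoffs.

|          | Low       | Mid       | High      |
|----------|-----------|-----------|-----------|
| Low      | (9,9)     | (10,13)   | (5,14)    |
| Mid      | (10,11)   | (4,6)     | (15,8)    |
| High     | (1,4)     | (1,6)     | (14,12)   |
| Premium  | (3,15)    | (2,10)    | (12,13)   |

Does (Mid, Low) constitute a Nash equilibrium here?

Holding Column at Low: Row gets 10 from Mid, versus 9 from Low, 1 from High, 3 from Premium. No profitable deviation for Row.
Holding Row at Mid: Column gets 11 from Low, versus 6 from Mid, 8 from High. No profitable deviation for Column either.

Yes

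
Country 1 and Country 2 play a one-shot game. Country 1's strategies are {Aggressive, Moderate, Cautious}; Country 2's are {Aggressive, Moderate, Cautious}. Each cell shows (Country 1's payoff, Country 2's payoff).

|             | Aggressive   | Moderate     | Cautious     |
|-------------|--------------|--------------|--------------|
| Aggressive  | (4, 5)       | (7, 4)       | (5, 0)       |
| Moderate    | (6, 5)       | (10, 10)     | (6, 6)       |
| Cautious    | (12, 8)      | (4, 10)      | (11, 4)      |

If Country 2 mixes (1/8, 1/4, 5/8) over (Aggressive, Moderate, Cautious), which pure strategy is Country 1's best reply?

Cautious

Country 1's best reply maximizes expected payoff against the mix.
Aggressive: (1/8)·4 + (1/4)·7 + (5/8)·5 = 43/8
Moderate: (1/8)·6 + (1/4)·10 + (5/8)·6 = 7
Cautious: (1/8)·12 + (1/4)·4 + (5/8)·11 = 75/8
Highest expected payoff is 75/8, from Cautious.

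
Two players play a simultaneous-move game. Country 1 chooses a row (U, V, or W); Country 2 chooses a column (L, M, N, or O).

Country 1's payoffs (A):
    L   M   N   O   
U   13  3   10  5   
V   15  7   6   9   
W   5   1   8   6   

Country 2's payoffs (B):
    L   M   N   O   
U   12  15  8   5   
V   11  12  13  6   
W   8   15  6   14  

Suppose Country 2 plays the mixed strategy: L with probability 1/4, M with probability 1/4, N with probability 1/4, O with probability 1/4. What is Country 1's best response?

Country 1's best reply maximizes expected payoff against the mix.
U: (1/4)·13 + (1/4)·3 + (1/4)·10 + (1/4)·5 = 31/4
V: (1/4)·15 + (1/4)·7 + (1/4)·6 + (1/4)·9 = 37/4
W: (1/4)·5 + (1/4)·1 + (1/4)·8 + (1/4)·6 = 5
Highest expected payoff is 37/4, from V.

V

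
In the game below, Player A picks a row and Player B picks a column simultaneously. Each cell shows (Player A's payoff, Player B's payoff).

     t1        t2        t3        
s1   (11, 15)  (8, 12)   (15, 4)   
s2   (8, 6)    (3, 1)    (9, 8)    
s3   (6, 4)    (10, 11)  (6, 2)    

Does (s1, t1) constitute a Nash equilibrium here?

Holding Player B at t1: Player A gets 11 from s1, versus 8 from s2, 6 from s3. No profitable deviation for Player A.
Holding Player A at s1: Player B gets 15 from t1, versus 12 from t2, 4 from t3. No profitable deviation for Player B either.

Yes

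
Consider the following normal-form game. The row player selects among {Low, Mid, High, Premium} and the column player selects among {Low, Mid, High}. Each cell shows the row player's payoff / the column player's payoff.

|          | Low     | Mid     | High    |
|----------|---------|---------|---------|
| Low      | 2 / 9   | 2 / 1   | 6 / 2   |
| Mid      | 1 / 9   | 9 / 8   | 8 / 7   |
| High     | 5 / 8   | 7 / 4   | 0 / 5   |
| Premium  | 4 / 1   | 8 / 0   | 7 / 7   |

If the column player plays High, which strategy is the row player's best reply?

With the column player fixed at High, the row player's payoffs are: Low → 6, Mid → 8, High → 0, Premium → 7.
The maximum is 8, achieved by Mid.

Mid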